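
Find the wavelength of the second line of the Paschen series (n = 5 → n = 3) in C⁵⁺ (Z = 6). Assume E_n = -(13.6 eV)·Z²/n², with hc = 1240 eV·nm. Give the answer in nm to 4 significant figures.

The Paschen series terminates on n_f = 3; the second line has n_i = 3+2 = 5.
ΔE = 489.6 × (1/3² − 1/5²) = 34.82 eV.
λ = 1240 / 34.82 = 35.62 nm.

35.62 nm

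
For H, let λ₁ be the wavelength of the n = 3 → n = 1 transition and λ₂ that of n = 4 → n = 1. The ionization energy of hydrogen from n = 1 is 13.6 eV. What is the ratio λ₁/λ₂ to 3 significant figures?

λ ∝ 1/ΔE ∝ 1/(1/n_f² − 1/n_i²), and the Z² and hc factors cancel in the ratio.
λ₁/λ₂ = (1/1² − 1/4²)/(1/1² − 1/3²) = 0.9375/0.8889 = 1.05.

1.05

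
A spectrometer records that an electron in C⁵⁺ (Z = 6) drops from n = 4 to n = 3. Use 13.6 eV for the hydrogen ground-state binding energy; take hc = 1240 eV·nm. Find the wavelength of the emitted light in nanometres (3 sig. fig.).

52.1 nm

For Z = 6 the level energies scale as Z², so the effective Rydberg energy is 13.6 × 36 = 489.6 eV.
ΔE = 489.6 × (1/3² − 1/4²) = 489.6 × 0.04861 = 23.80 eV.
λ = hc/ΔE = 1240 / 23.80 = 52.1 nm.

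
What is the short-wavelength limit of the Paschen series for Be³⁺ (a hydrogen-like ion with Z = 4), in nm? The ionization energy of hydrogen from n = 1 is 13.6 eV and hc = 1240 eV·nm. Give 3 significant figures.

The Paschen series has lower level n_f = 3; the series limit corresponds to n_i → ∞.
ΔE_max = 13.6 × 16 / 3² = 24.18 eV.
λ_min = 1240 / 24.18 = 51.3 nm.

51.3 nm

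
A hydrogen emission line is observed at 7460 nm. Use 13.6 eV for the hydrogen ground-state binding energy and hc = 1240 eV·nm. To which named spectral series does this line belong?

Pfund

ΔE = 1240/7460 = 0.1662 eV.
This matches 13.6 × (1/5² − 1/6²), so n_f = 5: the Pfund series.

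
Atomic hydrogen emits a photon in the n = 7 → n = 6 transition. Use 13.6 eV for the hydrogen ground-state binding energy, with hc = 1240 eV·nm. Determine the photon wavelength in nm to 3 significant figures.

ΔE = 13.60 × (1/6² − 1/7²) = 13.60 × 0.007370 = 0.1002 eV.
λ = hc/ΔE = 1240 / 0.1002 = 12400 nm.

12400 nm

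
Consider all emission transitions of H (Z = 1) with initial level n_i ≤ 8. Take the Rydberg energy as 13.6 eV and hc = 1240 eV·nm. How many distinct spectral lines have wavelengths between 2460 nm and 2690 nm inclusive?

1

Enumerate all n_i → n_f pairs with 1 ≤ n_f < n_i ≤ 8 and compute λ = 1240 / [13.6·1·(1/n_f² − 1/n_i²)].
Lines falling in [2460, 2690] nm: 6→4 (2626 nm).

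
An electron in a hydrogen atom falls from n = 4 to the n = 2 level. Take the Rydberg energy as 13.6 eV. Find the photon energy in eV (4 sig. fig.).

2.550 eV

E_4 = −13.60/16 = −0.8500 eV and E_2 = −13.60/4 = −3.400 eV.
The photon energy is |E_4 − E_2| = 2.550 eV.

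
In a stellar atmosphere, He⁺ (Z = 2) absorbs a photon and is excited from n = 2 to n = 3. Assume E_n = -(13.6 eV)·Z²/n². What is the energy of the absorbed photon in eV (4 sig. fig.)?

7.556 eV

The Bohr energies scale as Z², so for Z = 2: E_n = −54.40/n² eV.
E_3 = −54.40/9 = −6.044 eV and E_2 = −54.40/4 = −13.60 eV.
The photon energy is |E_3 − E_2| = 7.556 eV.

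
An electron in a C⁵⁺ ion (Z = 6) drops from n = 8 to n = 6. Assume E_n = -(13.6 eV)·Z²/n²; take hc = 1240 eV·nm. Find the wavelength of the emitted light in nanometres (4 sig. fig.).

208.4 nm

For Z = 6 the level energies scale as Z², so the effective Rydberg energy is 13.6 × 36 = 489.6 eV.
ΔE = 489.6 × (1/6² − 1/8²) = 489.6 × 0.01215 = 5.950 eV.
λ = hc/ΔE = 1240 / 5.950 = 208.4 nm.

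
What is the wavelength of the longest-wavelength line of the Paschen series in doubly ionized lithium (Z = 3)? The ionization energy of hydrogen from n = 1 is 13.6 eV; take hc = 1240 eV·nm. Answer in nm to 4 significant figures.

The Paschen series terminates on n_f = 3; the first line has n_i = 3+1 = 4.
ΔE = 122.4 × (1/3² − 1/4²) = 5.950 eV.
λ = 1240 / 5.950 = 208.4 nm.

208.4 nm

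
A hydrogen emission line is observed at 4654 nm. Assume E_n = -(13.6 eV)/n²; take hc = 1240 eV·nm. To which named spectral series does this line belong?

Pfund

ΔE = 1240/4654 = 0.2664 eV.
This matches 13.6 × (1/5² − 1/7²), so n_f = 5: the Pfund series.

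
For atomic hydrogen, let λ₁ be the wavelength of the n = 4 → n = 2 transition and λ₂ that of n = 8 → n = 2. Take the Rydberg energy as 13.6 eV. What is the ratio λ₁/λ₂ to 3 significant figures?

1.25

λ ∝ 1/ΔE ∝ 1/(1/n_f² − 1/n_i²), and the Z² and hc factors cancel in the ratio.
λ₁/λ₂ = (1/2² − 1/8²)/(1/2² − 1/4²) = 0.2344/0.1875 = 1.25.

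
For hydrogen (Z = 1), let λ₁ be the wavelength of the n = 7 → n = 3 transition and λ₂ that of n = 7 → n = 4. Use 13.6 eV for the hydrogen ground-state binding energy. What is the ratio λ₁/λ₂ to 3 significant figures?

0.464

λ ∝ 1/ΔE ∝ 1/(1/n_f² − 1/n_i²), and the Z² and hc factors cancel in the ratio.
λ₁/λ₂ = (1/4² − 1/7²)/(1/3² − 1/7²) = 0.04209/0.09070 = 0.464.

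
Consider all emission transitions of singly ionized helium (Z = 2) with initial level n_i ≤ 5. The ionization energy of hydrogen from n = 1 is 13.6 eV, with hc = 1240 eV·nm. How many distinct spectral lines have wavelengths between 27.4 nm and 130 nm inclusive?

3

Enumerate all n_i → n_f pairs with 1 ≤ n_f < n_i ≤ 5 and compute λ = 1240 / [13.6·4·(1/n_f² − 1/n_i²)].
Lines falling in [27.4, 130] nm: 2→1 (30.39 nm), 5→2 (108.5 nm), 4→2 (121.6 nm).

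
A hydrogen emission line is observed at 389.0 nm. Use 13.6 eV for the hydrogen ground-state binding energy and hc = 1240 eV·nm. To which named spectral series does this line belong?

Balmer

ΔE = 1240/389.0 = 3.188 eV.
This matches 13.6 × (1/2² − 1/8²), so n_f = 2: the Balmer series.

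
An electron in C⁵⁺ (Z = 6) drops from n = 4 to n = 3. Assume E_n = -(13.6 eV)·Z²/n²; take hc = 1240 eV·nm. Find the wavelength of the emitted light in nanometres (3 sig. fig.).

52.1 nm

For Z = 6 the level energies scale as Z², so the effective Rydberg energy is 13.6 × 36 = 489.6 eV.
ΔE = 489.6 × (1/3² − 1/4²) = 489.6 × 0.04861 = 23.80 eV.
λ = hc/ΔE = 1240 / 23.80 = 52.1 nm.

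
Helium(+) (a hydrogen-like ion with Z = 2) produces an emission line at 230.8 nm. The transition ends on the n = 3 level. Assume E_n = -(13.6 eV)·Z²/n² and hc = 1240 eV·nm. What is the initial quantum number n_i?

n_i = 9

The photon energy is ΔE = hc/λ = 1240 / 230.8 = 5.373 eV.
With Z = 2, ΔE = 54.40 × (1/n_f² − 1/n_i²), so 1/n_f² − 1/n_i² = 0.09876.
With n_f = 3: 1/n_i² = 1/9 − 0.09876 = 0.01235, so n_i ≈ 9.00.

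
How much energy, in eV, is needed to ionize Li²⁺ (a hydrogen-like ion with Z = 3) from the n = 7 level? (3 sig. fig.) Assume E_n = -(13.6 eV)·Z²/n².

E_n = −13.6 Z²/n² = −122.4/n² eV for Z = 3.
E_7 = −122.4/49 = −2.50 eV, so ionization (to E = 0) requires 2.50 eV.

2.50 eV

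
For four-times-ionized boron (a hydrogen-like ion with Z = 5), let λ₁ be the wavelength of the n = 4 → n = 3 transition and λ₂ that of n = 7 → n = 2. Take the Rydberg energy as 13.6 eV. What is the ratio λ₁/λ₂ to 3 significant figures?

λ ∝ 1/ΔE ∝ 1/(1/n_f² − 1/n_i²), and the Z² and hc factors cancel in the ratio.
λ₁/λ₂ = (1/2² − 1/7²)/(1/3² − 1/4²) = 0.2296/0.04861 = 4.72.

4.72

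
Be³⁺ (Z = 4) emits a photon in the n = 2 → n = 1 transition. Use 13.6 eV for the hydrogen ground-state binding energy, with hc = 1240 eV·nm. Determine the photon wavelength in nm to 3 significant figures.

For Z = 4 the level energies scale as Z², so the effective Rydberg energy is 13.6 × 16 = 217.6 eV.
ΔE = 217.6 × (1/1² − 1/2²) = 217.6 × 0.7500 = 163.2 eV.
λ = hc/ΔE = 1240 / 163.2 = 7.60 nm.

7.60 nm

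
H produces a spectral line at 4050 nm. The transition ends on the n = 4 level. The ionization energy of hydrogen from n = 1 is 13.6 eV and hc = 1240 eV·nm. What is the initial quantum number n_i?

The photon energy is ΔE = hc/λ = 1240 / 4050 = 0.3062 eV.
With Z = 1, ΔE = 13.60 × (1/n_f² − 1/n_i²), so 1/n_f² − 1/n_i² = 0.02251.
With n_f = 4: 1/n_i² = 1/16 − 0.02251 = 0.03999, so n_i ≈ 5.00.

n_i = 5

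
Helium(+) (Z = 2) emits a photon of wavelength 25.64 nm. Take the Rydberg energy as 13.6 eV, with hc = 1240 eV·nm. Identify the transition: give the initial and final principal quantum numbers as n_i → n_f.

The photon energy is ΔE = hc/λ = 1240 / 25.64 = 48.36 eV.
With Z = 2, ΔE = 54.40 × (1/n_f² − 1/n_i²), so 1/n_f² − 1/n_i² = 0.8890.
Trying n_f = 1 gives 1/n_i² = 0.1110, i.e. n_i ≈ 3; this pair matches.

n_i = 3, n_f = 1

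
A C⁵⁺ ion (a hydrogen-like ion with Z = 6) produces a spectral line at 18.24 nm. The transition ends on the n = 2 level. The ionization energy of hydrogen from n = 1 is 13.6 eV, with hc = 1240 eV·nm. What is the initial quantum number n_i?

n_i = 3

The photon energy is ΔE = hc/λ = 1240 / 18.24 = 67.98 eV.
With Z = 6, ΔE = 489.6 × (1/n_f² − 1/n_i²), so 1/n_f² − 1/n_i² = 0.1389.
With n_f = 2: 1/n_i² = 1/4 − 0.1389 = 0.1111, so n_i ≈ 3.00.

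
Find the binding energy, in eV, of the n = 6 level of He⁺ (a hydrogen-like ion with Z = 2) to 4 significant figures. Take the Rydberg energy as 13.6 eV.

1.511 eV

E_n = −13.6 Z²/n² = −54.40/n² eV for Z = 2.
E_6 = −54.40/36 = −1.511 eV, so ionization (to E = 0) requires 1.511 eV.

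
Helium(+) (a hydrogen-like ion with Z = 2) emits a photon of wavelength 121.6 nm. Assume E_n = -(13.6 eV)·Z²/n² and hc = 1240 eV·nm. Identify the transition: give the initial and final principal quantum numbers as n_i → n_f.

n_i = 4, n_f = 2

The photon energy is ΔE = hc/λ = 1240 / 121.6 = 10.20 eV.
With Z = 2, ΔE = 54.40 × (1/n_f² − 1/n_i²), so 1/n_f² − 1/n_i² = 0.1875.
Trying n_f = 2 gives 1/n_i² = 0.06255, i.e. n_i ≈ 4; this pair matches.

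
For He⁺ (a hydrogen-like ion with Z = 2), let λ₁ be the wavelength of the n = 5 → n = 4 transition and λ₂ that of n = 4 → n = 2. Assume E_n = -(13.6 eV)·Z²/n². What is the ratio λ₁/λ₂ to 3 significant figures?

8.33

λ ∝ 1/ΔE ∝ 1/(1/n_f² − 1/n_i²), and the Z² and hc factors cancel in the ratio.
λ₁/λ₂ = (1/2² − 1/4²)/(1/4² − 1/5²) = 0.1875/0.02250 = 8.33.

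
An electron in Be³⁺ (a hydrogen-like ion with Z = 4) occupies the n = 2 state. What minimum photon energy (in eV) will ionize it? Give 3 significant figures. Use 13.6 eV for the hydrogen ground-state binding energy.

E_n = −13.6 Z²/n² = −217.6/n² eV for Z = 4.
E_2 = −217.6/4 = −54.4 eV, so ionization (to E = 0) requires 54.4 eV.

54.4 eV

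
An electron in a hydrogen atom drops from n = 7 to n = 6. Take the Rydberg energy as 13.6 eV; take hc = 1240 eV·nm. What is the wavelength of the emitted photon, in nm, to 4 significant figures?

ΔE = 13.60 × (1/6² − 1/7²) = 13.60 × 0.007370 = 0.1002 eV.
λ = hc/ΔE = 1240 / 0.1002 = 12370 nm.

12370 nm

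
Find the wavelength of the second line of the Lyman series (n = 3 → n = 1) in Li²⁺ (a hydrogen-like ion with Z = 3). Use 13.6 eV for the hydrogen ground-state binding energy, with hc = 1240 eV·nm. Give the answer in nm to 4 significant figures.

The Lyman series terminates on n_f = 1; the second line has n_i = 1+2 = 3.
ΔE = 122.4 × (1/1² − 1/3²) = 108.8 eV.
λ = 1240 / 108.8 = 11.40 nm.

11.40 nm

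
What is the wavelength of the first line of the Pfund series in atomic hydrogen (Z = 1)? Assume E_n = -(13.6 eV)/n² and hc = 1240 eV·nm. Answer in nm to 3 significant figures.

7460 nm

The Pfund series terminates on n_f = 5; the first line has n_i = 5+1 = 6.
ΔE = 13.60 × (1/5² − 1/6²) = 0.1662 eV.
λ = 1240 / 0.1662 = 7460 nm.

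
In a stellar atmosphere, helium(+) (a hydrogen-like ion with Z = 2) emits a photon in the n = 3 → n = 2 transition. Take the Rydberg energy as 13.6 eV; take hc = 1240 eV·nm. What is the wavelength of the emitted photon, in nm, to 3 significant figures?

For Z = 2 the level energies scale as Z², so the effective Rydberg energy is 13.6 × 4 = 54.40 eV.
ΔE = 54.40 × (1/2² − 1/3²) = 54.40 × 0.1389 = 7.556 eV.
λ = hc/ΔE = 1240 / 7.556 = 164 nm.

164 nm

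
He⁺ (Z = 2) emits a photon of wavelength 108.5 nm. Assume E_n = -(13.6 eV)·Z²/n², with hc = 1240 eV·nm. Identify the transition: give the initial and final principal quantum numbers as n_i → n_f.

n_i = 5, n_f = 2

The photon energy is ΔE = hc/λ = 1240 / 108.5 = 11.43 eV.
With Z = 2, ΔE = 54.40 × (1/n_f² − 1/n_i²), so 1/n_f² − 1/n_i² = 0.2101.
Trying n_f = 2 gives 1/n_i² = 0.03992, i.e. n_i ≈ 5; this pair matches.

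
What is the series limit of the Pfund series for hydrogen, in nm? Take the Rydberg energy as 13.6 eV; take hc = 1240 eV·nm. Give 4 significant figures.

2279 nm

The Pfund series has lower level n_f = 5; the series limit corresponds to n_i → ∞.
ΔE_max = 13.6 × 1 / 5² = 0.5440 eV.
λ_min = 1240 / 0.5440 = 2279 nm.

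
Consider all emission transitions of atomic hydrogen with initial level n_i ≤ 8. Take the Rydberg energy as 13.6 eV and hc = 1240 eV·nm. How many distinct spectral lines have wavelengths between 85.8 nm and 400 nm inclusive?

Enumerate all n_i → n_f pairs with 1 ≤ n_f < n_i ≤ 8 and compute λ = 1240 / [13.6·1·(1/n_f² − 1/n_i²)].
Lines falling in [85.8, 400] nm: 8→1 (92.62 nm), 7→1 (93.08 nm), 6→1 (93.78 nm), 5→1 (94.98 nm), 4→1 (97.25 nm), 3→1 (102.6 nm), 2→1 (121.6 nm), 8→2 (389.0 nm), 7→2 (397.1 nm).

9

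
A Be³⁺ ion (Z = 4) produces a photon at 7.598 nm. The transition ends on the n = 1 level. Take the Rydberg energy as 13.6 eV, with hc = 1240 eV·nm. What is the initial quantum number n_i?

The photon energy is ΔE = hc/λ = 1240 / 7.598 = 163.2 eV.
With Z = 4, ΔE = 217.6 × (1/n_f² − 1/n_i²), so 1/n_f² − 1/n_i² = 0.7500.
With n_f = 1: 1/n_i² = 1/1 − 0.7500 = 0.2500, so n_i ≈ 2.00.

n_i = 2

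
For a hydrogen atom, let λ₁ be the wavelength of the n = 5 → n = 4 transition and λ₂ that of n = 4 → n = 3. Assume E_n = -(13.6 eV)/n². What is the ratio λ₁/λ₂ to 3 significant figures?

2.16

λ ∝ 1/ΔE ∝ 1/(1/n_f² − 1/n_i²), and the Z² and hc factors cancel in the ratio.
λ₁/λ₂ = (1/3² − 1/4²)/(1/4² − 1/5²) = 0.04861/0.02250 = 2.16.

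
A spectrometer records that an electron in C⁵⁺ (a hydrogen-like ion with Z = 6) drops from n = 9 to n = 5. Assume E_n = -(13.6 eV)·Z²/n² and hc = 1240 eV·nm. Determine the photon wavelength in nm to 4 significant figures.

91.58 nm

For Z = 6 the level energies scale as Z², so the effective Rydberg energy is 13.6 × 36 = 489.6 eV.
ΔE = 489.6 × (1/5² − 1/9²) = 489.6 × 0.02765 = 13.54 eV.
λ = hc/ΔE = 1240 / 13.54 = 91.58 nm.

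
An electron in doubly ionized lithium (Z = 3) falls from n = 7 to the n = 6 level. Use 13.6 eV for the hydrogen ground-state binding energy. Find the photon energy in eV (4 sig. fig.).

0.9020 eV

The Bohr energies scale as Z², so for Z = 3: E_n = −122.4/n² eV.
E_7 = −122.4/49 = −2.498 eV and E_6 = −122.4/36 = −3.400 eV.
The photon energy is |E_7 − E_6| = 0.9020 eV.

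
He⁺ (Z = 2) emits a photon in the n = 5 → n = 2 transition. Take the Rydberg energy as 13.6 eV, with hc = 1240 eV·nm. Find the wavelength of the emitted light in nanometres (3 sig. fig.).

For Z = 2 the level energies scale as Z², so the effective Rydberg energy is 13.6 × 4 = 54.40 eV.
ΔE = 54.40 × (1/2² − 1/5²) = 54.40 × 0.2100 = 11.42 eV.
λ = hc/ΔE = 1240 / 11.42 = 109 nm.

109 nm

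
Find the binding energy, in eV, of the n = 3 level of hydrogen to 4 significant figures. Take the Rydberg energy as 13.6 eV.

1.511 eV

E_3 = −13.60/9 = −1.511 eV, so ionization (to E = 0) requires 1.511 eV.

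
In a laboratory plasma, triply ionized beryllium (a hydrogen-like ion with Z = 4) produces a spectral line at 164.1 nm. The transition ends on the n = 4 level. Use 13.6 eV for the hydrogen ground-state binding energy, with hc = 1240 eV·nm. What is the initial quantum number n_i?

n_i = 6

The photon energy is ΔE = hc/λ = 1240 / 164.1 = 7.556 eV.
With Z = 4, ΔE = 217.6 × (1/n_f² − 1/n_i²), so 1/n_f² − 1/n_i² = 0.03473.
With n_f = 4: 1/n_i² = 1/16 − 0.03473 = 0.02777, so n_i ≈ 6.00.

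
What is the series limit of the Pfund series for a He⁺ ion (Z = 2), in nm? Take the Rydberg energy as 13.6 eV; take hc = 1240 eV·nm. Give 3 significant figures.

570 nm

The Pfund series has lower level n_f = 5; the series limit corresponds to n_i → ∞.
ΔE_max = 13.6 × 4 / 5² = 2.176 eV.
λ_min = 1240 / 2.176 = 570 nm.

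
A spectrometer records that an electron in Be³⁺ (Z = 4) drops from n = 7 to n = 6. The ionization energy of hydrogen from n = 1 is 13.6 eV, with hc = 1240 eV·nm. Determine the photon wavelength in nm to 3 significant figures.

773 nm

For Z = 4 the level energies scale as Z², so the effective Rydberg energy is 13.6 × 16 = 217.6 eV.
ΔE = 217.6 × (1/6² − 1/7²) = 217.6 × 0.007370 = 1.604 eV.
λ = hc/ΔE = 1240 / 1.604 = 773 nm.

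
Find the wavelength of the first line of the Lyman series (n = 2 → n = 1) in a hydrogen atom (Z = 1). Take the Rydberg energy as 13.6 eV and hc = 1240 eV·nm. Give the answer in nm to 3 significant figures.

122 nm

The Lyman series terminates on n_f = 1; the first line has n_i = 1+1 = 2.
ΔE = 13.60 × (1/1² − 1/2²) = 10.20 eV.
λ = 1240 / 10.20 = 122 nm.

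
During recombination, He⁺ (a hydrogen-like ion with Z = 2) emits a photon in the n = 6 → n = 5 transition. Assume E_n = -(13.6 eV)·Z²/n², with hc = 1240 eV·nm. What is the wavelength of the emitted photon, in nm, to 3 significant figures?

1860 nm

For Z = 2 the level energies scale as Z², so the effective Rydberg energy is 13.6 × 4 = 54.40 eV.
ΔE = 54.40 × (1/5² − 1/6²) = 54.40 × 0.01222 = 0.6649 eV.
λ = hc/ΔE = 1240 / 0.6649 = 1860 nm.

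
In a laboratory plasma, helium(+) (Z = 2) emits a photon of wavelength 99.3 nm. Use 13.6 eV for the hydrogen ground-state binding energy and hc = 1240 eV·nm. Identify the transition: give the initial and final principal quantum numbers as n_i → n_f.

n_i = 7, n_f = 2

The photon energy is ΔE = hc/λ = 1240 / 99.3 = 12.49 eV.
With Z = 2, ΔE = 54.40 × (1/n_f² − 1/n_i²), so 1/n_f² − 1/n_i² = 0.2295.
Trying n_f = 2 gives 1/n_i² = 0.02045, i.e. n_i ≈ 7; this pair matches.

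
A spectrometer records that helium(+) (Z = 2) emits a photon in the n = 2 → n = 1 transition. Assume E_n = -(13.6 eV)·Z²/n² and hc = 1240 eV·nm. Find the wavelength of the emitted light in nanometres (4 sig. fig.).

30.39 nm

For Z = 2 the level energies scale as Z², so the effective Rydberg energy is 13.6 × 4 = 54.40 eV.
ΔE = 54.40 × (1/1² − 1/2²) = 54.40 × 0.7500 = 40.80 eV.
λ = hc/ΔE = 1240 / 40.80 = 30.39 nm.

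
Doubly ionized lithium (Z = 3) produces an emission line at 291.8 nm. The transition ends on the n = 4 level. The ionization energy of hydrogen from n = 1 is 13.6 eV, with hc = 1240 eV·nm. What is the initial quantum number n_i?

The photon energy is ΔE = hc/λ = 1240 / 291.8 = 4.249 eV.
With Z = 3, ΔE = 122.4 × (1/n_f² − 1/n_i²), so 1/n_f² − 1/n_i² = 0.03472.
With n_f = 4: 1/n_i² = 1/16 − 0.03472 = 0.02778, so n_i ≈ 6.00.

n_i = 6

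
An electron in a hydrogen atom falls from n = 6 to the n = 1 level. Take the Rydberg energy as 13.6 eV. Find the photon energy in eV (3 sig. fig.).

E_6 = −13.60/36 = −0.3778 eV and E_1 = −13.60/1 = −13.60 eV.
The photon energy is |E_6 − E_1| = 13.2 eV.

13.2 eV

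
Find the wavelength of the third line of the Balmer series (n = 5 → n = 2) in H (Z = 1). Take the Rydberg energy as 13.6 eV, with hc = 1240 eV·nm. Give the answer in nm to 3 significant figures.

434 nm

The Balmer series terminates on n_f = 2; the third line has n_i = 2+3 = 5.
ΔE = 13.60 × (1/2² − 1/5²) = 2.856 eV.
λ = 1240 / 2.856 = 434 nm.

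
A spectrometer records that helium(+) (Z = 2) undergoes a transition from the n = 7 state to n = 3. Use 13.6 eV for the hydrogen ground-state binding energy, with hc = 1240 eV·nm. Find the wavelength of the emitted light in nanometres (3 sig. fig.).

251 nm

For Z = 2 the level energies scale as Z², so the effective Rydberg energy is 13.6 × 4 = 54.40 eV.
ΔE = 54.40 × (1/3² − 1/7²) = 54.40 × 0.09070 = 4.934 eV.
λ = hc/ΔE = 1240 / 4.934 = 251 nm.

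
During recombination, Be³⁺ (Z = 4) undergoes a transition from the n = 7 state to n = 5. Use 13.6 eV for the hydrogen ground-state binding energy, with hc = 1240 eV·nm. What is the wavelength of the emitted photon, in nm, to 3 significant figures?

291 nm

For Z = 4 the level energies scale as Z², so the effective Rydberg energy is 13.6 × 16 = 217.6 eV.
ΔE = 217.6 × (1/5² − 1/7²) = 217.6 × 0.01959 = 4.263 eV.
λ = hc/ΔE = 1240 / 4.263 = 291 nm.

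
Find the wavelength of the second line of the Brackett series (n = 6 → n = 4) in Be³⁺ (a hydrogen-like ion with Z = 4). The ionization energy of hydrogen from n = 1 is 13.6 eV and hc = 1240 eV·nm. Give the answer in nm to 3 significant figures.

164 nm

The Brackett series terminates on n_f = 4; the second line has n_i = 4+2 = 6.
ΔE = 217.6 × (1/4² − 1/6²) = 7.556 eV.
λ = 1240 / 7.556 = 164 nm.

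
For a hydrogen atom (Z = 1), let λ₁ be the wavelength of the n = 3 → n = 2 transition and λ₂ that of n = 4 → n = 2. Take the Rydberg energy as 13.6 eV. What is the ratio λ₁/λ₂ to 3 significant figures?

λ ∝ 1/ΔE ∝ 1/(1/n_f² − 1/n_i²), and the Z² and hc factors cancel in the ratio.
λ₁/λ₂ = (1/2² − 1/4²)/(1/2² − 1/3²) = 0.1875/0.1389 = 1.35.

1.35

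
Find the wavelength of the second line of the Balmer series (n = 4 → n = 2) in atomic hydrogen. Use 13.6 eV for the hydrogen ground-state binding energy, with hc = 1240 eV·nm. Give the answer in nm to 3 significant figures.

486 nm

The Balmer series terminates on n_f = 2; the second line has n_i = 2+2 = 4.
ΔE = 13.60 × (1/2² − 1/4²) = 2.550 eV.
λ = 1240 / 2.550 = 486 nm.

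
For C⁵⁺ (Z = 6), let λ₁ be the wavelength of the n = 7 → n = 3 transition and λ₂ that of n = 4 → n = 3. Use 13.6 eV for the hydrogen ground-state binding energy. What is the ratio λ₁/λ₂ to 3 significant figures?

λ ∝ 1/ΔE ∝ 1/(1/n_f² − 1/n_i²), and the Z² and hc factors cancel in the ratio.
λ₁/λ₂ = (1/3² − 1/4²)/(1/3² − 1/7²) = 0.04861/0.09070 = 0.536.

0.536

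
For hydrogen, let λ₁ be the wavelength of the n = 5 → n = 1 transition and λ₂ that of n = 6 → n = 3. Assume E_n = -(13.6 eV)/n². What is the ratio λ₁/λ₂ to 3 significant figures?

0.0868

λ ∝ 1/ΔE ∝ 1/(1/n_f² − 1/n_i²), and the Z² and hc factors cancel in the ratio.
λ₁/λ₂ = (1/3² − 1/6²)/(1/1² − 1/5²) = 0.08333/0.9600 = 0.0868.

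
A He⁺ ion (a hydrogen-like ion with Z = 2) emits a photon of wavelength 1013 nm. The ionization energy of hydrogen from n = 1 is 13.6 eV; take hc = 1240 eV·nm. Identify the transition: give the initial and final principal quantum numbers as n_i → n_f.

The photon energy is ΔE = hc/λ = 1240 / 1013 = 1.224 eV.
With Z = 2, ΔE = 54.40 × (1/n_f² − 1/n_i²), so 1/n_f² − 1/n_i² = 0.02250.
Trying n_f = 4 gives 1/n_i² = 0.04000, i.e. n_i ≈ 5; this pair matches.

n_i = 5, n_f = 4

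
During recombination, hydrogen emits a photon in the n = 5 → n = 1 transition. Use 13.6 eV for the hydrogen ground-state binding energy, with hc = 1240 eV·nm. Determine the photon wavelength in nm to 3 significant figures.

ΔE = 13.60 × (1/1² − 1/5²) = 13.60 × 0.9600 = 13.06 eV.
λ = hc/ΔE = 1240 / 13.06 = 95.0 nm.
This line belongs to the Lyman series.

95.0 nm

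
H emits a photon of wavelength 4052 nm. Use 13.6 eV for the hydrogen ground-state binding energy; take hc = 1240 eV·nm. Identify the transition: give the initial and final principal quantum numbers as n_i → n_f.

n_i = 5, n_f = 4

The photon energy is ΔE = hc/λ = 1240 / 4052 = 0.3060 eV.
With Z = 1, ΔE = 13.60 × (1/n_f² − 1/n_i²), so 1/n_f² − 1/n_i² = 0.02250.
Trying n_f = 4 gives 1/n_i² = 0.04000, i.e. n_i ≈ 5; this pair matches.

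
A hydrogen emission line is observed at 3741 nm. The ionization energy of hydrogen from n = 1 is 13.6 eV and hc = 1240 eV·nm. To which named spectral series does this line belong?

Pfund

ΔE = 1240/3741 = 0.3315 eV.
This matches 13.6 × (1/5² − 1/8²), so n_f = 5: the Pfund series.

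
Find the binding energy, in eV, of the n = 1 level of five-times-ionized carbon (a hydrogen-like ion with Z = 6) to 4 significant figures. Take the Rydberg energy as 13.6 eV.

489.6 eV

E_n = −13.6 Z²/n² = −489.6/n² eV for Z = 6.
E_1 = −489.6/1 = −489.6 eV, so ionization (to E = 0) requires 489.6 eV.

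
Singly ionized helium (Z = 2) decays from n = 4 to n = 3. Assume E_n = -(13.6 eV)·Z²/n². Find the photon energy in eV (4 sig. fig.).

2.644 eV

The Bohr energies scale as Z², so for Z = 2: E_n = −54.40/n² eV.
E_4 = −54.40/16 = −3.400 eV and E_3 = −54.40/9 = −6.044 eV.
The photon energy is |E_4 − E_3| = 2.644 eV.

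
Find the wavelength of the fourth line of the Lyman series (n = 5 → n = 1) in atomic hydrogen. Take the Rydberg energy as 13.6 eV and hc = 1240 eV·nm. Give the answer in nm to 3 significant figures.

95.0 nm

The Lyman series terminates on n_f = 1; the fourth line has n_i = 1+4 = 5.
ΔE = 13.60 × (1/1² − 1/5²) = 13.06 eV.
λ = 1240 / 13.06 = 95.0 nm.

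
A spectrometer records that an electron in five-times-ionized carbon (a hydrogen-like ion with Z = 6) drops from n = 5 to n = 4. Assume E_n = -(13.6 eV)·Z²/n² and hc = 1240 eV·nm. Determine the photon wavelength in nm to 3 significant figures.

113 nm

For Z = 6 the level energies scale as Z², so the effective Rydberg energy is 13.6 × 36 = 489.6 eV.
ΔE = 489.6 × (1/4² − 1/5²) = 489.6 × 0.02250 = 11.02 eV.
λ = hc/ΔE = 1240 / 11.02 = 113 nm.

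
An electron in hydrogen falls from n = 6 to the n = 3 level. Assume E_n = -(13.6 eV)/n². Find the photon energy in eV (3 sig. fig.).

E_6 = −13.60/36 = −0.3778 eV and E_3 = −13.60/9 = −1.511 eV.
The photon energy is |E_6 − E_3| = 1.13 eV.

1.13 eV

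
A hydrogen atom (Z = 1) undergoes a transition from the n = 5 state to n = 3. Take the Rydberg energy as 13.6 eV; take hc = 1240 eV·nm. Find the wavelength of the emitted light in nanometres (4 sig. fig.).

ΔE = 13.60 × (1/3² − 1/5²) = 13.60 × 0.07111 = 0.9671 eV.
λ = hc/ΔE = 1240 / 0.9671 = 1282 nm.
This line belongs to the Paschen series.

1282 nm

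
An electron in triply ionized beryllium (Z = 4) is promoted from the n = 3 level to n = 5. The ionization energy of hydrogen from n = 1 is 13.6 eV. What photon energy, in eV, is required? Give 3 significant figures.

The Bohr energies scale as Z², so for Z = 4: E_n = −217.6/n² eV.
E_5 = −217.6/25 = −8.704 eV and E_3 = −217.6/9 = −24.18 eV.
The photon energy is |E_5 − E_3| = 15.5 eV.

15.5 eV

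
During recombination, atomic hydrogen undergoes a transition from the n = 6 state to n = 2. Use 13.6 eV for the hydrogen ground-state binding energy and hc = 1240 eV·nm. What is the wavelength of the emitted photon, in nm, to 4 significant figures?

ΔE = 13.60 × (1/2² − 1/6²) = 13.60 × 0.2222 = 3.022 eV.
λ = hc/ΔE = 1240 / 3.022 = 410.3 nm.
This line belongs to the Balmer series.

410.3 nm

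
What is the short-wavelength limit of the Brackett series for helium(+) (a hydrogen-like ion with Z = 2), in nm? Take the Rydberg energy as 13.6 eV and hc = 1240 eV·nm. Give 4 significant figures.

The Brackett series has lower level n_f = 4; the series limit corresponds to n_i → ∞.
ΔE_max = 13.6 × 4 / 4² = 3.400 eV.
λ_min = 1240 / 3.400 = 364.7 nm.

364.7 nm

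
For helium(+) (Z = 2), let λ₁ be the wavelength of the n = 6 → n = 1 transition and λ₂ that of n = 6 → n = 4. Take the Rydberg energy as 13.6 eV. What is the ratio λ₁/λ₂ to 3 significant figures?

0.0357

λ ∝ 1/ΔE ∝ 1/(1/n_f² − 1/n_i²), and the Z² and hc factors cancel in the ratio.
λ₁/λ₂ = (1/4² − 1/6²)/(1/1² − 1/6²) = 0.03472/0.9722 = 0.0357.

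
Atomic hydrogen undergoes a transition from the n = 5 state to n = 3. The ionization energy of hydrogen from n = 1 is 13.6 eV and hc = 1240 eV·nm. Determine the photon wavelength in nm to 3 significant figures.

1280 nm

ΔE = 13.60 × (1/3² − 1/5²) = 13.60 × 0.07111 = 0.9671 eV.
λ = hc/ΔE = 1240 / 0.9671 = 1280 nm.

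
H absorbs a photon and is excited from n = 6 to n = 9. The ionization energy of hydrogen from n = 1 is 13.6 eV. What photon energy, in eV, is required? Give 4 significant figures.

E_9 = −13.60/81 = −0.1679 eV and E_6 = −13.60/36 = −0.3778 eV.
The photon energy is |E_9 − E_6| = 0.2099 eV.

0.2099 eV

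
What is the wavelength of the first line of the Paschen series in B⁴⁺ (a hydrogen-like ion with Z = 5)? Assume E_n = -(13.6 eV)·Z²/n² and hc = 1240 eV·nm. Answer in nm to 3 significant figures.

The Paschen series terminates on n_f = 3; the first line has n_i = 3+1 = 4.
ΔE = 340.0 × (1/3² − 1/4²) = 16.53 eV.
λ = 1240 / 16.53 = 75.0 nm.

75.0 nm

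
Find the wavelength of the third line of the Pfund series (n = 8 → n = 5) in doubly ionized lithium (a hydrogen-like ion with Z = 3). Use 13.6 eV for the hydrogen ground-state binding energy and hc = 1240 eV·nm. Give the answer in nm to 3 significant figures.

The Pfund series terminates on n_f = 5; the third line has n_i = 5+3 = 8.
ΔE = 122.4 × (1/5² − 1/8²) = 2.984 eV.
λ = 1240 / 2.984 = 416 nm.

416 nm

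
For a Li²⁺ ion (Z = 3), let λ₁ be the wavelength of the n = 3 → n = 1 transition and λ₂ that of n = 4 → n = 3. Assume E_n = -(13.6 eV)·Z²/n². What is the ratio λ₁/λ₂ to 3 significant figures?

λ ∝ 1/ΔE ∝ 1/(1/n_f² − 1/n_i²), and the Z² and hc factors cancel in the ratio.
λ₁/λ₂ = (1/3² − 1/4²)/(1/1² − 1/3²) = 0.04861/0.8889 = 0.0547.

0.0547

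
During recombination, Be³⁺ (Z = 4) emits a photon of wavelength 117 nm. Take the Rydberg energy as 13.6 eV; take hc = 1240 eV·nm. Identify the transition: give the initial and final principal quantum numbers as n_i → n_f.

n_i = 4, n_f = 3

The photon energy is ΔE = hc/λ = 1240 / 117 = 10.60 eV.
With Z = 4, ΔE = 217.6 × (1/n_f² − 1/n_i²), so 1/n_f² − 1/n_i² = 0.04871.
Trying n_f = 3 gives 1/n_i² = 0.06241, i.e. n_i ≈ 4; this pair matches.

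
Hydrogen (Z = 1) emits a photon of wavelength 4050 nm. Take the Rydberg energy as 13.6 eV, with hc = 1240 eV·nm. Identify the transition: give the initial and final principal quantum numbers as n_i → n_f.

n_i = 5, n_f = 4

The photon energy is ΔE = hc/λ = 1240 / 4050 = 0.3062 eV.
With Z = 1, ΔE = 13.60 × (1/n_f² − 1/n_i²), so 1/n_f² − 1/n_i² = 0.02251.
Trying n_f = 4 gives 1/n_i² = 0.03999, i.e. n_i ≈ 5; this pair matches.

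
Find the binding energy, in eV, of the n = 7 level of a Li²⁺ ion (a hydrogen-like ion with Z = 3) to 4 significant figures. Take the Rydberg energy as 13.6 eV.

E_n = −13.6 Z²/n² = −122.4/n² eV for Z = 3.
E_7 = −122.4/49 = −2.498 eV, so ionization (to E = 0) requires 2.498 eV.

2.498 eV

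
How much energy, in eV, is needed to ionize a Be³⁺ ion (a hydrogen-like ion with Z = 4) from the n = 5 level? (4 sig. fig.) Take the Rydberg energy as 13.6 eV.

E_n = −13.6 Z²/n² = −217.6/n² eV for Z = 4.
E_5 = −217.6/25 = −8.704 eV, so ionization (to E = 0) requires 8.704 eV.

8.704 eV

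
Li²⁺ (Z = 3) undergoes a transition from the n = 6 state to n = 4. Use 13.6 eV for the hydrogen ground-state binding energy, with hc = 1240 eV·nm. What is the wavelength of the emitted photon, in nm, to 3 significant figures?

For Z = 3 the level energies scale as Z², so the effective Rydberg energy is 13.6 × 9 = 122.4 eV.
ΔE = 122.4 × (1/4² − 1/6²) = 122.4 × 0.03472 = 4.250 eV.
λ = hc/ΔE = 1240 / 4.250 = 292 nm.

292 nm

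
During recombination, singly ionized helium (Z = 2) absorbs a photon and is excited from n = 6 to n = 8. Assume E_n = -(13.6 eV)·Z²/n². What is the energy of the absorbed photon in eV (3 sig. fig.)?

The Bohr energies scale as Z², so for Z = 2: E_n = −54.40/n² eV.
E_8 = −54.40/64 = −0.8500 eV and E_6 = −54.40/36 = −1.511 eV.
The photon energy is |E_8 − E_6| = 0.661 eV.

0.661 eV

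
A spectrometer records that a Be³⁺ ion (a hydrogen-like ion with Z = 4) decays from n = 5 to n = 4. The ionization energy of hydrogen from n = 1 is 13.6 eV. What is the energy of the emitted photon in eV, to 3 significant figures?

4.90 eV

The Bohr energies scale as Z², so for Z = 4: E_n = −217.6/n² eV.
E_5 = −217.6/25 = −8.704 eV and E_4 = −217.6/16 = −13.60 eV.
The photon energy is |E_5 − E_4| = 4.90 eV.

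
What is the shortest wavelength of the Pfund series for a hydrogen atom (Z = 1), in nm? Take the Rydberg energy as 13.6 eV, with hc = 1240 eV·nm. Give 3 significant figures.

2280 nm

The Pfund series has lower level n_f = 5; the series limit corresponds to n_i → ∞.
ΔE_max = 13.6 × 1 / 5² = 0.5440 eV.
λ_min = 1240 / 0.5440 = 2280 nm.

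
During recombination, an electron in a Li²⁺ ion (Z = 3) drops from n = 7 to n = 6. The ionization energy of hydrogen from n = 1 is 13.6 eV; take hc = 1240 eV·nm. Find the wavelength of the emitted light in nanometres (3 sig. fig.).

1370 nm

For Z = 3 the level energies scale as Z², so the effective Rydberg energy is 13.6 × 9 = 122.4 eV.
ΔE = 122.4 × (1/6² − 1/7²) = 122.4 × 0.007370 = 0.9020 eV.
λ = hc/ΔE = 1240 / 0.9020 = 1370 nm.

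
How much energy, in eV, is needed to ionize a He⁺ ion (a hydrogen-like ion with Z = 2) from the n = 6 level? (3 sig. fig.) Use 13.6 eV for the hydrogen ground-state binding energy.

E_n = −13.6 Z²/n² = −54.40/n² eV for Z = 2.
E_6 = −54.40/36 = −1.51 eV, so ionization (to E = 0) requires 1.51 eV.

1.51 eV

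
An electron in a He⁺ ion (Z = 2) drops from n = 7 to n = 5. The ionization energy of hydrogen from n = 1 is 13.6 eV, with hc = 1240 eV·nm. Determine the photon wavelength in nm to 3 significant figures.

1160 nm

For Z = 2 the level energies scale as Z², so the effective Rydberg energy is 13.6 × 4 = 54.40 eV.
ΔE = 54.40 × (1/5² − 1/7²) = 54.40 × 0.01959 = 1.066 eV.
λ = hc/ΔE = 1240 / 1.066 = 1160 nm.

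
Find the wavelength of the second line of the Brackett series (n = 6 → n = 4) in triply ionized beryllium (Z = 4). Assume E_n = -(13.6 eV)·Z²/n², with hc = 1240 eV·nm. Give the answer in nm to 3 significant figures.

164 nm

The Brackett series terminates on n_f = 4; the second line has n_i = 4+2 = 6.
ΔE = 217.6 × (1/4² − 1/6²) = 7.556 eV.
λ = 1240 / 7.556 = 164 nm.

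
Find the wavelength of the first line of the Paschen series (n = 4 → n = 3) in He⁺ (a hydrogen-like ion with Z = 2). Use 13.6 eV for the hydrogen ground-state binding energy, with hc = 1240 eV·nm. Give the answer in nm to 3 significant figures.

469 nm

The Paschen series terminates on n_f = 3; the first line has n_i = 3+1 = 4.
ΔE = 54.40 × (1/3² − 1/4²) = 2.644 eV.
λ = 1240 / 2.644 = 469 nm.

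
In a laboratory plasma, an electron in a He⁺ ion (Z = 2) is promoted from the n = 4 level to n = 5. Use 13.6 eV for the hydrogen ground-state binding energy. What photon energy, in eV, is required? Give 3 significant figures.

1.22 eV

The Bohr energies scale as Z², so for Z = 2: E_n = −54.40/n² eV.
E_5 = −54.40/25 = −2.176 eV and E_4 = −54.40/16 = −3.400 eV.
The photon energy is |E_5 − E_4| = 1.22 eV.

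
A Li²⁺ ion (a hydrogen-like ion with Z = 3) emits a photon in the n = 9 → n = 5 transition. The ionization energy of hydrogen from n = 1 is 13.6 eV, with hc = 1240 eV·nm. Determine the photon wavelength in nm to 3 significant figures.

For Z = 3 the level energies scale as Z², so the effective Rydberg energy is 13.6 × 9 = 122.4 eV.
ΔE = 122.4 × (1/5² − 1/9²) = 122.4 × 0.02765 = 3.385 eV.
λ = hc/ΔE = 1240 / 3.385 = 366 nm.

366 nm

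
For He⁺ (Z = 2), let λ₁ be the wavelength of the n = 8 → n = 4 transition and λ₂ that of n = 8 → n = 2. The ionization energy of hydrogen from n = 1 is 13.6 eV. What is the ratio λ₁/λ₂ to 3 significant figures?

λ ∝ 1/ΔE ∝ 1/(1/n_f² − 1/n_i²), and the Z² and hc factors cancel in the ratio.
λ₁/λ₂ = (1/2² − 1/8²)/(1/4² − 1/8²) = 0.2344/0.04688 = 5.00.

5.00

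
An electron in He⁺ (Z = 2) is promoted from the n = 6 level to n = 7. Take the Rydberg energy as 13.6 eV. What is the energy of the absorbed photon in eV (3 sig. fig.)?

The Bohr energies scale as Z², so for Z = 2: E_n = −54.40/n² eV.
E_7 = −54.40/49 = −1.110 eV and E_6 = −54.40/36 = −1.511 eV.
The photon energy is |E_7 − E_6| = 0.401 eV.

0.401 eV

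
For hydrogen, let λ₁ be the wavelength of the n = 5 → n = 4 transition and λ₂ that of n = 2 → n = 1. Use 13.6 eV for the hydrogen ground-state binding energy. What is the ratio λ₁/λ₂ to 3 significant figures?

33.3

λ ∝ 1/ΔE ∝ 1/(1/n_f² − 1/n_i²), and the Z² and hc factors cancel in the ratio.
λ₁/λ₂ = (1/1² − 1/2²)/(1/4² − 1/5²) = 0.7500/0.02250 = 33.3.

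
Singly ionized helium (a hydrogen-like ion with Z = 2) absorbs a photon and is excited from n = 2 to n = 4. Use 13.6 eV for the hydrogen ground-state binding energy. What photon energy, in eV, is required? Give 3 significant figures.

10.2 eV

The Bohr energies scale as Z², so for Z = 2: E_n = −54.40/n² eV.
E_4 = −54.40/16 = −3.400 eV and E_2 = −54.40/4 = −13.60 eV.
The photon energy is |E_4 − E_2| = 10.2 eV.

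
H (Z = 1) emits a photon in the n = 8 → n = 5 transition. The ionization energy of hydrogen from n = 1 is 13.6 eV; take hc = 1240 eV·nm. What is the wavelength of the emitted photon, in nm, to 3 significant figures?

ΔE = 13.60 × (1/5² − 1/8²) = 13.60 × 0.02438 = 0.3315 eV.
λ = hc/ΔE = 1240 / 0.3315 = 3740 nm.

3740 nm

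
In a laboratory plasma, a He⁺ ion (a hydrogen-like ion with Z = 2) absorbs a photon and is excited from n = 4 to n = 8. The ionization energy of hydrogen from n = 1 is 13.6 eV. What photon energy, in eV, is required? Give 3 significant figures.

The Bohr energies scale as Z², so for Z = 2: E_n = −54.40/n² eV.
E_8 = −54.40/64 = −0.8500 eV and E_4 = −54.40/16 = −3.400 eV.
The photon energy is |E_8 − E_4| = 2.55 eV.

2.55 eV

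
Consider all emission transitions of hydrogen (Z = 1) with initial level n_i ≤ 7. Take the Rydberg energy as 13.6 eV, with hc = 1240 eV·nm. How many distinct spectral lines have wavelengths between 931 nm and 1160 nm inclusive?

2

Enumerate all n_i → n_f pairs with 1 ≤ n_f < n_i ≤ 7 and compute λ = 1240 / [13.6·1·(1/n_f² − 1/n_i²)].
Lines falling in [931, 1160] nm: 7→3 (1005 nm), 6→3 (1094 nm).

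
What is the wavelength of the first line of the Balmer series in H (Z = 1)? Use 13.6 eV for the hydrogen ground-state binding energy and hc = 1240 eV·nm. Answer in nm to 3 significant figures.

656 nm

The Balmer series terminates on n_f = 2; the first line has n_i = 2+1 = 3.
ΔE = 13.60 × (1/2² − 1/3²) = 1.889 eV.
λ = 1240 / 1.889 = 656 nm.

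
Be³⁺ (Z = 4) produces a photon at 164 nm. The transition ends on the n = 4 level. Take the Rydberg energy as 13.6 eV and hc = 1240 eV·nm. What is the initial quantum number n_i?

n_i = 6

The photon energy is ΔE = hc/λ = 1240 / 164 = 7.561 eV.
With Z = 4, ΔE = 217.6 × (1/n_f² − 1/n_i²), so 1/n_f² − 1/n_i² = 0.03475.
With n_f = 4: 1/n_i² = 1/16 − 0.03475 = 0.02775, so n_i ≈ 6.00.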